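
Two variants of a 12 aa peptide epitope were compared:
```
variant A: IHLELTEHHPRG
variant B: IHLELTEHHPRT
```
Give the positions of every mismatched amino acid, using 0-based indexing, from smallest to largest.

Differences at position 11 (G→T).

11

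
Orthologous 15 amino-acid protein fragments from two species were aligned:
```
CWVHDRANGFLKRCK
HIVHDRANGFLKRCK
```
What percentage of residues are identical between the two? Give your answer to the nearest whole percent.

87%

2 positions differ (1, 2), so 13 of 15 match: 13/15 = 86.67%.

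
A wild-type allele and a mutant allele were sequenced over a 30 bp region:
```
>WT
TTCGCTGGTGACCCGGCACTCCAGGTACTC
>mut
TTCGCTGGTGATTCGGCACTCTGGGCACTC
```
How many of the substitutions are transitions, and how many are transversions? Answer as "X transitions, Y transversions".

Transitions (purine↔purine or pyrimidine↔pyrimidine): 12 C→T, 13 C→T, 22 C→T, 23 A→G, 26 T→C.
Transversions (purine↔pyrimidine): none.

5 transitions, 0 transversions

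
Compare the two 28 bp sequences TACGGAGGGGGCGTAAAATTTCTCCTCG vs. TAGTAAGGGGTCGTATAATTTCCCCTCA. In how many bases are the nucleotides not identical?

Comparing position by position, 7 bases differ: 3 (C/G), 4 (G/T), 5 (G/A), 11 (G/T), 16 (A/T), 23 (T/C), 28 (G/A).

7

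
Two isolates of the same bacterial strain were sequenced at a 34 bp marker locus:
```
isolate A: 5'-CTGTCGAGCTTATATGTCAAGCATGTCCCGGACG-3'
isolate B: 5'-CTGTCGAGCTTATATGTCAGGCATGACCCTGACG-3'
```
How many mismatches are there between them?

3

Comparing position by position, 3 sites differ: 20 (A/G), 26 (T/A), 30 (G/T).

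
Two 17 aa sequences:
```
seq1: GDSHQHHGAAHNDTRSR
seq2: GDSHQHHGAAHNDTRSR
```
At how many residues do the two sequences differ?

No positions differ; the sequences are identical.

0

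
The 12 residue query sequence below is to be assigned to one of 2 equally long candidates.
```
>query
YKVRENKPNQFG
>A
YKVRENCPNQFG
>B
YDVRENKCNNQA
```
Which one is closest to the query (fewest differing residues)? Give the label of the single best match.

A differs at 1 residue; B differs at 5 residues. The closest is A.

A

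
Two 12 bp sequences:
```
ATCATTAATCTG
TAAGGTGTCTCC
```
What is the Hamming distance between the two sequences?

The sequences differ at bases 1, 2, 3, 4, 5, 7, 8, 9, 10, 11, 12 (1-based) — 11 in total.

11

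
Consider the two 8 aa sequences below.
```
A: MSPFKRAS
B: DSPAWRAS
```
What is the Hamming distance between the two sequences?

3

Mismatches (1-based): position 1: M→D; position 4: F→A; position 5: K→W.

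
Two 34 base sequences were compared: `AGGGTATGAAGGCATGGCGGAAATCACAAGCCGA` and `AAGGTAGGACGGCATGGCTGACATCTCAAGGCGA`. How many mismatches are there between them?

7

The sequences differ at bases 2, 7, 10, 19, 22, 26, 31 (1-based) — 7 in total.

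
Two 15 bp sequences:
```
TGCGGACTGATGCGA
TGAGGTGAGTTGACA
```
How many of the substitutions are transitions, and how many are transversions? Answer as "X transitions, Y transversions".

Transitions (purine↔purine or pyrimidine↔pyrimidine): none.
Transversions (purine↔pyrimidine): 3 C→A, 6 A→T, 7 C→G, 8 T→A, 10 A→T, 13 C→A, 14 G→C.

0 transitions, 7 transversions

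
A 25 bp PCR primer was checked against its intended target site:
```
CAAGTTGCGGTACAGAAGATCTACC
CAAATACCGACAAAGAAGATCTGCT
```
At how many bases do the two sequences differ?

Comparing position by position, 8 bases differ: 4 (G/A), 6 (T/A), 7 (G/C), 10 (G/A), 11 (T/C), 13 (C/A), 23 (A/G), 25 (C/T).

8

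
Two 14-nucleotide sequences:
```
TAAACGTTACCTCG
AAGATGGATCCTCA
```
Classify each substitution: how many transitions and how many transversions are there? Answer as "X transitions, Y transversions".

3 transitions, 4 transversions

Mismatches (1-based):
site 1: T→A (pyrimidine→purine, transversion)
site 3: A→G (purine→purine, transition)
site 5: C→T (pyrimidine→pyrimidine, transition)
site 7: T→G (pyrimidine→purine, transversion)
site 8: T→A (pyrimidine→purine, transversion)
site 9: A→T (purine→pyrimidine, transversion)
site 14: G→A (purine→purine, transition)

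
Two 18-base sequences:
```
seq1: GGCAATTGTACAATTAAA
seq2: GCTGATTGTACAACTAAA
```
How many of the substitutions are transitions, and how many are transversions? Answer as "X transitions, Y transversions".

3 transitions, 1 transversion

Transitions (purine↔purine or pyrimidine↔pyrimidine): 3 C→T, 4 A→G, 14 T→C.
Transversions (purine↔pyrimidine): 2 G→C.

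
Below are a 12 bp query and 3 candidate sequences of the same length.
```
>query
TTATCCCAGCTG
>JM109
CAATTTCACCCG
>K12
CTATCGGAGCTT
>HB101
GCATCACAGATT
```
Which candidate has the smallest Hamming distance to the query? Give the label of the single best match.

Hamming distances to query — JM109: 6; K12: 4; HB101: 5.
Smallest is K12 with 4 mismatches.

K12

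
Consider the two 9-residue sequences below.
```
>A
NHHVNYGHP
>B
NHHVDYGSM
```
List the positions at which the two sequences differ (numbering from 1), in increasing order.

5, 8, 9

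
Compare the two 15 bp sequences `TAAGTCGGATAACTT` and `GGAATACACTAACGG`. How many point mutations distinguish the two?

Comparing position by position, 9 bases differ: 1 (T/G), 2 (A/G), 4 (G/A), 6 (C/A), 7 (G/C), 8 (G/A), 9 (A/C), 14 (T/G), 15 (T/G).

9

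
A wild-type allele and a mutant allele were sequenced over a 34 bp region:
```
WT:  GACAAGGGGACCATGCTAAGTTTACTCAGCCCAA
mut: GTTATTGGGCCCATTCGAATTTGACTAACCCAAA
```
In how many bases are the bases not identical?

12

Comparing position by position, 12 bases differ: 2 (A/T), 3 (C/T), 5 (A/T), 6 (G/T), 10 (A/C), 15 (G/T), 17 (T/G), 20 (G/T), 23 (T/G), 27 (C/A), 29 (G/C), 32 (C/A).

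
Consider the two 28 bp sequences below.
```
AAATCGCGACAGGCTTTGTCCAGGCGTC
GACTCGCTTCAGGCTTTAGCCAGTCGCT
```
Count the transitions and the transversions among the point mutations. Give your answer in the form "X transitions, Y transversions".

4 transitions, 5 transversions

Transitions (purine↔purine or pyrimidine↔pyrimidine): 1 A→G, 18 G→A, 27 T→C, 28 C→T.
Transversions (purine↔pyrimidine): 3 A→C, 8 G→T, 9 A→T, 19 T→G, 24 G→T.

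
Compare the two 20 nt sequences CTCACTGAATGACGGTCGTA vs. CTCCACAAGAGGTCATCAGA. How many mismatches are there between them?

12

Comparing position by position, 12 bases differ: 4 (A/C), 5 (C/A), 6 (T/C), 7 (G/A), 9 (A/G), 10 (T/A), 12 (A/G), 13 (C/T), 14 (G/C), 15 (G/A), 18 (G/A), 19 (T/G).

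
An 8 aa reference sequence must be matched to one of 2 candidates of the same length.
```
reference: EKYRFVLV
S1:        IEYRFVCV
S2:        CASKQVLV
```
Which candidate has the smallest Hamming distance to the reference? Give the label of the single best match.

S1

Hamming distances to reference — S1: 3; S2: 5.
Smallest is S1 with 3 mismatches.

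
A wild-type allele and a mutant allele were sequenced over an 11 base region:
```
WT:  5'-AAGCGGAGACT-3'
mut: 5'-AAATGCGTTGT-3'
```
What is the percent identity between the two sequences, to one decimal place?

7 positions differ (3, 4, 6, 7, 8, 9, 10), so 4 of 11 match: 4/11 = 36.36%.

36.4%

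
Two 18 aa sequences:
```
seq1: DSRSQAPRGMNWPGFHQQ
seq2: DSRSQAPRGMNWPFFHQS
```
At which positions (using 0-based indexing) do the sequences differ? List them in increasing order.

Scanning 0-based: 13: G/F; 17: Q/S.

13, 17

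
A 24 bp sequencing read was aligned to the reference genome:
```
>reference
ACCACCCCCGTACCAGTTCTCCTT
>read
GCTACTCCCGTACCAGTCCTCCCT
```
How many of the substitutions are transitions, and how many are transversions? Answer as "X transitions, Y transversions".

Transitions (purine↔purine or pyrimidine↔pyrimidine): 1 A→G, 3 C→T, 6 C→T, 18 T→C, 23 T→C.
Transversions (purine↔pyrimidine): none.

5 transitions, 0 transversions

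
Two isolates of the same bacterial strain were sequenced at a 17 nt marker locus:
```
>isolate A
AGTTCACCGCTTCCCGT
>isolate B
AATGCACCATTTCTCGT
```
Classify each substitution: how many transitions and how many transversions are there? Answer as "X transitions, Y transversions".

Transitions (purine↔purine or pyrimidine↔pyrimidine): 2 G→A, 9 G→A, 10 C→T, 14 C→T.
Transversions (purine↔pyrimidine): 4 T→G.

4 transitions, 1 transversion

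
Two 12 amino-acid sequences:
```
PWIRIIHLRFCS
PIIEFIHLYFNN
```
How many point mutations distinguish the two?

6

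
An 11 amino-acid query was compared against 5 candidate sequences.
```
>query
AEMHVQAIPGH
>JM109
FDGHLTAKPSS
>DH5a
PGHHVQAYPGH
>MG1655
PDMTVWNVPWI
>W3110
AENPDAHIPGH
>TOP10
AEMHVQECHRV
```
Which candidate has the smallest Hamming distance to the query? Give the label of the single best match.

Hamming distances to query — JM109: 8; DH5a: 4; MG1655: 8; W3110: 5; TOP10: 5.
Smallest is DH5a with 4 mismatches.

DH5a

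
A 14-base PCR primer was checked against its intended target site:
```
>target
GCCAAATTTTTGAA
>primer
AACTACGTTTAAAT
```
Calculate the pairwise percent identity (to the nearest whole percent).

43%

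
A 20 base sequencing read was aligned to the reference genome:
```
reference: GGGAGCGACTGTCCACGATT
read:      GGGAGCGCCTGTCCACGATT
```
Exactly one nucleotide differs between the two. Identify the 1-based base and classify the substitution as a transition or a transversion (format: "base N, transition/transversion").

base 8, transversion

The sequences differ only at base 8: A→C (purine→pyrimidine), a transversion.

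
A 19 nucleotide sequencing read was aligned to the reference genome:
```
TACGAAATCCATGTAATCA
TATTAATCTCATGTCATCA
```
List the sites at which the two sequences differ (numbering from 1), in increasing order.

3, 4, 7, 8, 9, 15

Differences at site 3 (C→T), site 4 (G→T), site 7 (A→T), site 8 (T→C), site 9 (C→T), site 15 (A→C).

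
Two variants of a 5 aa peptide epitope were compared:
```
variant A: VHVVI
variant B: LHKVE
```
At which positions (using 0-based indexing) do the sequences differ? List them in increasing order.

0, 2, 4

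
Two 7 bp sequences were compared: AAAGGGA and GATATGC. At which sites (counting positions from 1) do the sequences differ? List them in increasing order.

1, 3, 4, 5, 7

Differences at site 1 (A→G), site 3 (A→T), site 4 (G→A), site 5 (G→T), site 7 (A→C).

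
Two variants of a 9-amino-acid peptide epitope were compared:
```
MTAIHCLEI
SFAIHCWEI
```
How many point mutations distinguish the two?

The sequences differ at residues 1, 2, 7 (1-based) — 3 in total.

3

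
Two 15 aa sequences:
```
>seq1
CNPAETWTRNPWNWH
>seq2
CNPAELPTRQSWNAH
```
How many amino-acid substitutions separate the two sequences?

5

Mismatches (1-based): position 6: T→L; position 7: W→P; position 10: N→Q; position 11: P→S; position 14: W→A.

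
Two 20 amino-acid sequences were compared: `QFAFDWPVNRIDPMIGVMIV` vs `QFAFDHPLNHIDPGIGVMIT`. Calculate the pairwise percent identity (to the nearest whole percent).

75%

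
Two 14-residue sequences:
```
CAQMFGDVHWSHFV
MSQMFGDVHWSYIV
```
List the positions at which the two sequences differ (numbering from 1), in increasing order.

1, 2, 12, 13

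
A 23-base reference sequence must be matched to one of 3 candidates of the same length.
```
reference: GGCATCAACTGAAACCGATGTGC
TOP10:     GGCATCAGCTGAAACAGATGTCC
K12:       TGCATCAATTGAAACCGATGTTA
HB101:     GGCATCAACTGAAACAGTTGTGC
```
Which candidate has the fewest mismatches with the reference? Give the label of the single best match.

HB101

Hamming distances to reference — TOP10: 3; K12: 4; HB101: 2.
Smallest is HB101 with 2 mismatches.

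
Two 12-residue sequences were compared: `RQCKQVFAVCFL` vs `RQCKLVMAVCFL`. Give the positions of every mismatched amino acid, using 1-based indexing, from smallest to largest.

Scanning 1-based: 5: Q/L; 7: F/M.

5, 7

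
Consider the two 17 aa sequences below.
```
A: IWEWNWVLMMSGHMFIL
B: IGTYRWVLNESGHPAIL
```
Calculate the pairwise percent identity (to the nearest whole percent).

53%

8 positions differ (2, 3, 4, 5, 9, 10, 14, 15), so 9 of 17 match: 9/17 = 52.94%.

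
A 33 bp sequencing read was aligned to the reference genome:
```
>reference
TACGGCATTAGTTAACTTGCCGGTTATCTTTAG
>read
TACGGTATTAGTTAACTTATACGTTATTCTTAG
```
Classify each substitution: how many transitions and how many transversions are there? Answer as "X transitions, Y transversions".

5 transitions, 2 transversions

Mismatches (1-based):
base 6: C→T (pyrimidine→pyrimidine, transition)
base 19: G→A (purine→purine, transition)
base 20: C→T (pyrimidine→pyrimidine, transition)
base 21: C→A (pyrimidine→purine, transversion)
base 22: G→C (purine→pyrimidine, transversion)
base 28: C→T (pyrimidine→pyrimidine, transition)
base 29: T→C (pyrimidine→pyrimidine, transition)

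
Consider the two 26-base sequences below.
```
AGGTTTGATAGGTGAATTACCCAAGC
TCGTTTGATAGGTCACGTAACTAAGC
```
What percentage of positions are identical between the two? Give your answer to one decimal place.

7 positions differ (1, 2, 14, 16, 17, 20, 22), so 19 of 26 match: 19/26 = 73.08%.

73.1%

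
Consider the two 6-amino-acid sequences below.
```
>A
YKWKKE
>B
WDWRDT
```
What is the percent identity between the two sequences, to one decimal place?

5 positions differ (1, 2, 4, 5, 6), so 1 of 6 match: 1/6 = 16.67%.

16.7%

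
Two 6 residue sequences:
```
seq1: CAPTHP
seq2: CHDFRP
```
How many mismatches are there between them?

4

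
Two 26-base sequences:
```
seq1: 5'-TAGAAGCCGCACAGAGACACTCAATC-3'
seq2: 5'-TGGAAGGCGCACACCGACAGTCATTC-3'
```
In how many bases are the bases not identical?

Mismatches (1-based): base 2: A→G; base 7: C→G; base 14: G→C; base 15: A→C; base 20: C→G; base 24: A→T.

6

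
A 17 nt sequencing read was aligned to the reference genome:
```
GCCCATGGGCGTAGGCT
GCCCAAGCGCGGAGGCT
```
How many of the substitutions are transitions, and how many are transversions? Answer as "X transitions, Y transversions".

0 transitions, 3 transversions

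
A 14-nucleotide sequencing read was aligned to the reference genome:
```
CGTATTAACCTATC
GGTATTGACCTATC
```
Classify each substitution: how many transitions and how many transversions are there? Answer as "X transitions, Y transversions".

1 transition, 1 transversion

Transitions (purine↔purine or pyrimidine↔pyrimidine): 7 A→G.
Transversions (purine↔pyrimidine): 1 C→G.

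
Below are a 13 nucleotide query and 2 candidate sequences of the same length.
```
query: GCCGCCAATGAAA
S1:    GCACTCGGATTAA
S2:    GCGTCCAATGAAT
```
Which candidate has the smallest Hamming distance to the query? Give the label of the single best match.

S1 differs at 8 positions; S2 differs at 3 positions. The closest is S2.

S2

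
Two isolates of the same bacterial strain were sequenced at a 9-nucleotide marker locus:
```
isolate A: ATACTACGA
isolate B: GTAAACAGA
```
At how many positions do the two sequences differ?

5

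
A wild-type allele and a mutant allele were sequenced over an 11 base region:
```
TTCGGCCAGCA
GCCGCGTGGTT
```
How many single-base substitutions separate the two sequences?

8

Comparing position by position, 8 sites differ: 1 (T/G), 2 (T/C), 5 (G/C), 6 (C/G), 7 (C/T), 8 (A/G), 10 (C/T), 11 (A/T).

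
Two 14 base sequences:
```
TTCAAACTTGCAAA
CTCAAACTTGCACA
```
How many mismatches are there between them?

2

Comparing position by position, 2 sites differ: 1 (T/C), 13 (A/C).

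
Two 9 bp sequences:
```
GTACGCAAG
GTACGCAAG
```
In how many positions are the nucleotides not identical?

The two sequences are identical at every position.

0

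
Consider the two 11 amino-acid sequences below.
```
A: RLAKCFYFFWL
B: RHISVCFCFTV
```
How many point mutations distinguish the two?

Comparing position by position, 9 positions differ: 2 (L/H), 3 (A/I), 4 (K/S), 5 (C/V), 6 (F/C), 7 (Y/F), 8 (F/C), 10 (W/T), 11 (L/V).

9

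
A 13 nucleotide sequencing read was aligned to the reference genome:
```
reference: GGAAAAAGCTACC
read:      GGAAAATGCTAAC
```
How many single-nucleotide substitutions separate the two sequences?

The sequences differ at sites 7, 12 (1-based) — 2 in total.

2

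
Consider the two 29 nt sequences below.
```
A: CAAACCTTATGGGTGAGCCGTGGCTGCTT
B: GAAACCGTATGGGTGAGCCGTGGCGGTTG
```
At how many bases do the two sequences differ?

5

The sequences differ at bases 1, 7, 25, 27, 29 (1-based) — 5 in total.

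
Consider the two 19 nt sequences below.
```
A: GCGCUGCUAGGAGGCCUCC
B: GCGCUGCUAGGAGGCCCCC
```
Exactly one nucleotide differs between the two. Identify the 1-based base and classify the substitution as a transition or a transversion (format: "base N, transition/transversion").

base 17, transition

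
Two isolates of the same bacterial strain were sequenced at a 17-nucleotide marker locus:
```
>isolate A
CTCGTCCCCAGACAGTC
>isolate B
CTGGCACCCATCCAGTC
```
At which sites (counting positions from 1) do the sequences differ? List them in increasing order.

Differences at site 3 (C→G), site 5 (T→C), site 6 (C→A), site 11 (G→T), site 12 (A→C).

3, 5, 6, 11, 12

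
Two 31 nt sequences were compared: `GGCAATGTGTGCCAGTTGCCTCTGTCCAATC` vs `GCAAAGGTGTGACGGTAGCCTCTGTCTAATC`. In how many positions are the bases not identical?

7

Comparing position by position, 7 positions differ: 2 (G/C), 3 (C/A), 6 (T/G), 12 (C/A), 14 (A/G), 17 (T/A), 27 (C/T).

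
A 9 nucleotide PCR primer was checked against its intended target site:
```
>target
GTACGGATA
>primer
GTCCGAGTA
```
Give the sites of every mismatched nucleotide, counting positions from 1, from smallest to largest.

Differences at site 3 (A→C), site 6 (G→A), site 7 (A→G).

3, 6, 7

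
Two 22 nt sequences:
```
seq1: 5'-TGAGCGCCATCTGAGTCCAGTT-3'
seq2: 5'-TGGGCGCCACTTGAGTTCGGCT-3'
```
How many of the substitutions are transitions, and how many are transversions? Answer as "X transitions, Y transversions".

6 transitions, 0 transversions

Transitions (purine↔purine or pyrimidine↔pyrimidine): 3 A→G, 10 T→C, 11 C→T, 17 C→T, 19 A→G, 21 T→C.
Transversions (purine↔pyrimidine): none.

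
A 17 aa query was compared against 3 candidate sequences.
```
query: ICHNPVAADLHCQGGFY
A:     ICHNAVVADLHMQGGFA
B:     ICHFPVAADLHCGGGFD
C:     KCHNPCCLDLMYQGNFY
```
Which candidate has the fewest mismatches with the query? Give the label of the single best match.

Hamming distances to query — A: 4; B: 3; C: 7.
Smallest is B with 3 mismatches.

B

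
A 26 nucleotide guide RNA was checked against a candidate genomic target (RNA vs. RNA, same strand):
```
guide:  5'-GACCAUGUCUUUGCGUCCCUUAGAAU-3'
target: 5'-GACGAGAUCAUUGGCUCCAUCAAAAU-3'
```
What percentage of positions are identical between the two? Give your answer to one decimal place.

65.4%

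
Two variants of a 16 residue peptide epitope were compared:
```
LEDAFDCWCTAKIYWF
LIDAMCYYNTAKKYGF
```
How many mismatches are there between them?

Comparing position by position, 8 residues differ: 2 (E/I), 5 (F/M), 6 (D/C), 7 (C/Y), 8 (W/Y), 9 (C/N), 13 (I/K), 15 (W/G).

8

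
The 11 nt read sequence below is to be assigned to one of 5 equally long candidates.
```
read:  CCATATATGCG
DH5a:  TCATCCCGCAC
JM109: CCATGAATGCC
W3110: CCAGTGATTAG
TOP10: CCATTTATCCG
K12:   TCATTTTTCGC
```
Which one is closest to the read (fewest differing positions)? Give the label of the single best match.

Hamming distances to read — DH5a: 8; JM109: 3; W3110: 5; TOP10: 2; K12: 6.
Smallest is TOP10 with 2 mismatches.

TOP10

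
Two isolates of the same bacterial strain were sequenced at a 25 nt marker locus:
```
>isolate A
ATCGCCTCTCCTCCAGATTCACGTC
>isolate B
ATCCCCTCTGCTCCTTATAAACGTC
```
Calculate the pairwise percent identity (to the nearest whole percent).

76%

Mismatches at positions 4, 10, 15, 16, 19, 20 (1-based): 6 of 25.
Identical positions: 19/25 = 76% → 76%.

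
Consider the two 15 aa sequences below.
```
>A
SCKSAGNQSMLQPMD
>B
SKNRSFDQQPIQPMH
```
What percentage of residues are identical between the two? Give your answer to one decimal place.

33.3%

Mismatches at positions 2, 3, 4, 5, 6, 7, 9, 10, 11, 15 (1-based): 10 of 15.
Identical positions: 5/15 = 33.33% → 33.3%.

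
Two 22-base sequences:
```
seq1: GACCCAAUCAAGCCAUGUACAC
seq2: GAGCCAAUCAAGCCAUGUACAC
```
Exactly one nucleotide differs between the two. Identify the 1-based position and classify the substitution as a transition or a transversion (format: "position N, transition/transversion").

position 3, transversion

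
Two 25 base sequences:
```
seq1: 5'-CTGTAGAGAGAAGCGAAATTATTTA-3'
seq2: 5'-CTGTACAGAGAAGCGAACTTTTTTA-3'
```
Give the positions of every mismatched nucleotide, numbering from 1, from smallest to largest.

6, 18, 21

Scanning 1-based: 6: G/C; 18: A/C; 21: A/T.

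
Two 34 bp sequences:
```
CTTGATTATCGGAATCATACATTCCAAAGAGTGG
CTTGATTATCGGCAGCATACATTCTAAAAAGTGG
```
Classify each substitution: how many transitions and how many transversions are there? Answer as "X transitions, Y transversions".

Transitions (purine↔purine or pyrimidine↔pyrimidine): 25 C→T, 29 G→A.
Transversions (purine↔pyrimidine): 13 A→C, 15 T→G.

2 transitions, 2 transversions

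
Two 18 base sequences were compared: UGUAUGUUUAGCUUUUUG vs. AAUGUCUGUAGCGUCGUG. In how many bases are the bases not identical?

8

Comparing position by position, 8 bases differ: 1 (U/A), 2 (G/A), 4 (A/G), 6 (G/C), 8 (U/G), 13 (U/G), 15 (U/C), 16 (U/G).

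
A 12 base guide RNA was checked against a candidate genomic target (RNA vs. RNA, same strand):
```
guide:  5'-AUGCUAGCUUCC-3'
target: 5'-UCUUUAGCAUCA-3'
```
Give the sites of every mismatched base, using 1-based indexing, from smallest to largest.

Scanning 1-based: 1: A/U; 2: U/C; 3: G/U; 4: C/U; 9: U/A; 12: C/A.

1, 2, 3, 4, 9, 12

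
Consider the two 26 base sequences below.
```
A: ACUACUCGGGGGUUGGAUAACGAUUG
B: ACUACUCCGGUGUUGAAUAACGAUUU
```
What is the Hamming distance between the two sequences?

4

Comparing position by position, 4 bases differ: 8 (G/C), 11 (G/U), 16 (G/A), 26 (G/U).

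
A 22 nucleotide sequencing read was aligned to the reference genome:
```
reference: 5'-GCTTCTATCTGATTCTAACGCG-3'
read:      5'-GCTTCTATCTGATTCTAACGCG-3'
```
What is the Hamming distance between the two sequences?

0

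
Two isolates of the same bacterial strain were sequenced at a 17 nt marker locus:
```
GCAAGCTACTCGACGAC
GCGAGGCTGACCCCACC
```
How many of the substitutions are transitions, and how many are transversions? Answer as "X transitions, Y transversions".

Transitions (purine↔purine or pyrimidine↔pyrimidine): 3 A→G, 7 T→C, 15 G→A.
Transversions (purine↔pyrimidine): 6 C→G, 8 A→T, 9 C→G, 10 T→A, 12 G→C, 13 A→C, 16 A→C.

3 transitions, 7 transversions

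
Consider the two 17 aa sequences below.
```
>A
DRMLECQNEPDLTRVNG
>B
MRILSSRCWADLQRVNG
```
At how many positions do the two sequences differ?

9

Comparing position by position, 9 positions differ: 1 (D/M), 3 (M/I), 5 (E/S), 6 (C/S), 7 (Q/R), 8 (N/C), 9 (E/W), 10 (P/A), 13 (T/Q).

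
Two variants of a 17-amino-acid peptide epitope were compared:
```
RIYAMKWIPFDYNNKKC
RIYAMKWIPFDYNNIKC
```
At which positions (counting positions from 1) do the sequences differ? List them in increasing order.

15

Differences at position 15 (K→I).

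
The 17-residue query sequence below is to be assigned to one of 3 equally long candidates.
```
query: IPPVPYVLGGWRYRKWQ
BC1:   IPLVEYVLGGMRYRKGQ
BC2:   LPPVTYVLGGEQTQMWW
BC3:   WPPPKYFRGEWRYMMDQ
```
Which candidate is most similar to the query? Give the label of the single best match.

BC1 differs at 4 positions; BC2 differs at 8 positions; BC3 differs at 9 positions. The closest is BC1.

BC1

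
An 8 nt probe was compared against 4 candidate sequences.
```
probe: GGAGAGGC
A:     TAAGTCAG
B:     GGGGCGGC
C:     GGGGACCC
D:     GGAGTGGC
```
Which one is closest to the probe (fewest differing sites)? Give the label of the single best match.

A differs at 6 sites; B differs at 2 sites; C differs at 3 sites; D differs at 1 site. The closest is D.

D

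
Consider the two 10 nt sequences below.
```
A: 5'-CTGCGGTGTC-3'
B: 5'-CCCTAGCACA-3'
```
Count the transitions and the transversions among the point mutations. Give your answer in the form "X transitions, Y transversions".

6 transitions, 2 transversions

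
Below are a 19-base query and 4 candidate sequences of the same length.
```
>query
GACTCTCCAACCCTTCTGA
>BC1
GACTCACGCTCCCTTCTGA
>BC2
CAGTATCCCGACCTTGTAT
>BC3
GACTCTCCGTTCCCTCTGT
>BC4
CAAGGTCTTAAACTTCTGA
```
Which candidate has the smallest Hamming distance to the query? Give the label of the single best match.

Hamming distances to query — BC1: 4; BC2: 9; BC3: 5; BC4: 8.
Smallest is BC1 with 4 mismatches.

BC1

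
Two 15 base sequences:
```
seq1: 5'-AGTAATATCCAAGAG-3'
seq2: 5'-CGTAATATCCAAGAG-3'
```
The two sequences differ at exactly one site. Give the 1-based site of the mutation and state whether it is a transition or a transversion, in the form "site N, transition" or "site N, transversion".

The sequences differ only at site 1: A→C (purine→pyrimidine), a transversion.

site 1, transversion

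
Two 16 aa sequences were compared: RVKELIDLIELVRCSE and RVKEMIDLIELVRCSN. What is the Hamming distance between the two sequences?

2

The sequences differ at residues 5, 16 (1-based) — 2 in total.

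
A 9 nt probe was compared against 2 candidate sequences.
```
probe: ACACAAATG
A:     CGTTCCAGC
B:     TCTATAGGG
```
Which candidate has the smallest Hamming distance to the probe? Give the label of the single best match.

B

A differs at 8 bases; B differs at 6 bases. The closest is B.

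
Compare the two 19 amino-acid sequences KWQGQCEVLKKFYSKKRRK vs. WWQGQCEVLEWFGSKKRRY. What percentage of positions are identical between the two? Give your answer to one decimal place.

5 positions differ (1, 10, 11, 13, 19), so 14 of 19 match: 14/19 = 73.68%.

73.7%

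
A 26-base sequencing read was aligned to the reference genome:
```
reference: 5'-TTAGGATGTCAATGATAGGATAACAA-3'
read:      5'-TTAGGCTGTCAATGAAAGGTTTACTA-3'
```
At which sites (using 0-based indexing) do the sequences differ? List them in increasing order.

Scanning 0-based: 5: A/C; 15: T/A; 19: A/T; 21: A/T; 24: A/T.

5, 15, 19, 21, 24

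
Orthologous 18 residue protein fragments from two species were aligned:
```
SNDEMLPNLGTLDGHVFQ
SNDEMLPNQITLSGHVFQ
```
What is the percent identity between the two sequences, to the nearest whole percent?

83%

3 positions differ (9, 10, 13), so 15 of 18 match: 15/18 = 83.33%.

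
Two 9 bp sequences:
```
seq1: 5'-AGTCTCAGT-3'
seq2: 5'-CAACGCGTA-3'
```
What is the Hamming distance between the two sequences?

Mismatches (1-based): position 1: A→C; position 2: G→A; position 3: T→A; position 5: T→G; position 7: A→G; position 8: G→T; position 9: T→A.

7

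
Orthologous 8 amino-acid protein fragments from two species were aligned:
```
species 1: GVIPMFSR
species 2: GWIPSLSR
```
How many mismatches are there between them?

3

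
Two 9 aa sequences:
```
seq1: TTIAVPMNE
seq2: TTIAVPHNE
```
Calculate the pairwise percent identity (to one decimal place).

88.9%

Mismatch at position 7 (1-based): 1 of 9.
Identical positions: 8/9 = 88.89% → 88.9%.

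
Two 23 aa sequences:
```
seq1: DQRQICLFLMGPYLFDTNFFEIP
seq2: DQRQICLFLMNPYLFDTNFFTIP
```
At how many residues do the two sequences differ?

2

Comparing position by position, 2 residues differ: 11 (G/N), 21 (E/T).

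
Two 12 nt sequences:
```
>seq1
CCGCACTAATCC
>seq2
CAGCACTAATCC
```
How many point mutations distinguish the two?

The sequences differ at positions 2 (1-based) — 1 in total.

1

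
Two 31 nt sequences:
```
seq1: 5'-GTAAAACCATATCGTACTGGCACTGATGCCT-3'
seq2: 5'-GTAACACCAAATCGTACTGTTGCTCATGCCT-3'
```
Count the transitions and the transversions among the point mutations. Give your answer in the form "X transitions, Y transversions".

2 transitions, 4 transversions

Transitions (purine↔purine or pyrimidine↔pyrimidine): 21 C→T, 22 A→G.
Transversions (purine↔pyrimidine): 5 A→C, 10 T→A, 20 G→T, 25 G→C.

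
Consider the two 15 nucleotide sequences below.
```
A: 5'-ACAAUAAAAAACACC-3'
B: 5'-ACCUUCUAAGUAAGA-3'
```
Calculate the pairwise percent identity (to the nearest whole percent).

9 positions differ (3, 4, 6, 7, 10, 11, 12, 14, 15), so 6 of 15 match: 6/15 = 40%.

40%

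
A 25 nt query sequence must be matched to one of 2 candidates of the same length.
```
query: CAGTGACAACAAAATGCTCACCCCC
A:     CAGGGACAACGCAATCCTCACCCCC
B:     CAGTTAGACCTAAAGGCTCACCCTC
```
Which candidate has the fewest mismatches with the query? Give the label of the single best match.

A

A differs at 4 bases; B differs at 6 bases. The closest is A.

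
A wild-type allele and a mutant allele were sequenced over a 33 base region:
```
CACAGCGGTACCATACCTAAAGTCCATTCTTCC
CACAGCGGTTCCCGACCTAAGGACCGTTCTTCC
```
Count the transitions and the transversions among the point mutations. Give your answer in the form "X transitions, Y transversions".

Transitions (purine↔purine or pyrimidine↔pyrimidine): 21 A→G, 26 A→G.
Transversions (purine↔pyrimidine): 10 A→T, 13 A→C, 14 T→G, 23 T→A.

2 transitions, 4 transversions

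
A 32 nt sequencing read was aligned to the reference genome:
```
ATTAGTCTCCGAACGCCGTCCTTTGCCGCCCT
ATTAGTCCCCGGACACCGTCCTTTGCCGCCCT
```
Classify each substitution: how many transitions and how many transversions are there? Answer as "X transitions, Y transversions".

3 transitions, 0 transversions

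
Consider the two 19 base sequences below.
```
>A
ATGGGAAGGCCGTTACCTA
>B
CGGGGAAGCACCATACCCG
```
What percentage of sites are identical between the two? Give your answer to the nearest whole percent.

58%

8 positions differ (1, 2, 9, 10, 12, 13, 18, 19), so 11 of 19 match: 11/19 = 57.89%.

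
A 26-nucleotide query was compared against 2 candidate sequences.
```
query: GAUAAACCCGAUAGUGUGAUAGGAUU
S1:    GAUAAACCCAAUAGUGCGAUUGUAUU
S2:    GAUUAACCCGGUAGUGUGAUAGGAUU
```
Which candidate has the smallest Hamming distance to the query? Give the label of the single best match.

S2

Hamming distances to query — S1: 4; S2: 2.
Smallest is S2 with 2 mismatches.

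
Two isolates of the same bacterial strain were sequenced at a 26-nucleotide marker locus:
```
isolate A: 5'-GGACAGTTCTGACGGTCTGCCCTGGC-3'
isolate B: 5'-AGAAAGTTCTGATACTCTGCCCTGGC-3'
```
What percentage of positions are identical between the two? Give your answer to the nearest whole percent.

81%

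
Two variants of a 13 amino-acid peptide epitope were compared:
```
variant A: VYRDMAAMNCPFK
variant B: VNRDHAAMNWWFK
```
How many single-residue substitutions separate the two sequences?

4

Comparing position by position, 4 positions differ: 2 (Y/N), 5 (M/H), 10 (C/W), 11 (P/W).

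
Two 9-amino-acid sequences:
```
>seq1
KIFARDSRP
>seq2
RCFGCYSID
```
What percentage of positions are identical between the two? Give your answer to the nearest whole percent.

22%

7 positions differ (1, 2, 4, 5, 6, 8, 9), so 2 of 9 match: 2/9 = 22.22%.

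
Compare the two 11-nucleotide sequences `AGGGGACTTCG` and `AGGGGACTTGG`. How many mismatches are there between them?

Mismatches (1-based): site 10: C→G.

1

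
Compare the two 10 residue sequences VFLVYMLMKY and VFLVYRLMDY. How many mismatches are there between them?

2

Mismatches (1-based): residue 6: M→R; residue 9: K→D.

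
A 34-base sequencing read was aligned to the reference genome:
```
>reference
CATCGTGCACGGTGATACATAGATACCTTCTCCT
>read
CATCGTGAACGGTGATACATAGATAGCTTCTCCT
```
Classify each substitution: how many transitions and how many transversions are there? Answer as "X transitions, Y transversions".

Mismatches (1-based):
base 8: C→A (pyrimidine→purine, transversion)
base 26: C→G (pyrimidine→purine, transversion)

0 transitions, 2 transversions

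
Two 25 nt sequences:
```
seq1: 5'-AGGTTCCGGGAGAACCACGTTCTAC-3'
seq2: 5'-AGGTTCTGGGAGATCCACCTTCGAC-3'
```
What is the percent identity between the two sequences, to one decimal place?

Mismatches at positions 7, 14, 19, 23 (1-based): 4 of 25.
Identical positions: 21/25 = 84% → 84.0%.

84.0%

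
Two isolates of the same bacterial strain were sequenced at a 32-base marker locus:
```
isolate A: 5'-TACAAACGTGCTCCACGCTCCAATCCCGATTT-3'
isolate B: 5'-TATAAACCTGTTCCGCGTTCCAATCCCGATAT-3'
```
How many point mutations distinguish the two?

6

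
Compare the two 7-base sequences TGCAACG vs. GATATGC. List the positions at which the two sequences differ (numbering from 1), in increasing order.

Scanning 1-based: 1: T/G; 2: G/A; 3: C/T; 5: A/T; 6: C/G; 7: G/C.

1, 2, 3, 5, 6, 7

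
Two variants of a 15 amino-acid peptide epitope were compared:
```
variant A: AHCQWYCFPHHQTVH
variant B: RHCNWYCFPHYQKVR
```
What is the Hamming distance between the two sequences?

5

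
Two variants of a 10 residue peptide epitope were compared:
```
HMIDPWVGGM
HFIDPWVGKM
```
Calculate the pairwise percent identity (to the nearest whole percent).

2 positions differ (2, 9), so 8 of 10 match: 8/10 = 80%.

80%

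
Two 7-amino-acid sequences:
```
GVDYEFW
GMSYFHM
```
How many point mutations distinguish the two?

Mismatches (1-based): position 2: V→M; position 3: D→S; position 5: E→F; position 6: F→H; position 7: W→M.

5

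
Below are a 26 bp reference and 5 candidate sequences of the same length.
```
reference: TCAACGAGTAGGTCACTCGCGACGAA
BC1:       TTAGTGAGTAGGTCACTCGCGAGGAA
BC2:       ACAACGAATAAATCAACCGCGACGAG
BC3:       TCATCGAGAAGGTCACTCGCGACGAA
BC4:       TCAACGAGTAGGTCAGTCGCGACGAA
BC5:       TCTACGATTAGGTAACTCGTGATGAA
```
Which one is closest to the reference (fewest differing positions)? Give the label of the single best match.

BC4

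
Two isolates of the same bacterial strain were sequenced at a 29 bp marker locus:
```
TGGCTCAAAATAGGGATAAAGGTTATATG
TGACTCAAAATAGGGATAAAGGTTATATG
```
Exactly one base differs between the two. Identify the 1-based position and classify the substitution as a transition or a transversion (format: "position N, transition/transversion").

The sequences differ only at position 3: G→A (purine→purine), a transition.

position 3, transition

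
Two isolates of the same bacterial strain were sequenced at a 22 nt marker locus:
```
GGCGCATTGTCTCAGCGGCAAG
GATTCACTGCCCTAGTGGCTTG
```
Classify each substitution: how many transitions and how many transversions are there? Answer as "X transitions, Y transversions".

7 transitions, 3 transversions

Transitions (purine↔purine or pyrimidine↔pyrimidine): 2 G→A, 3 C→T, 7 T→C, 10 T→C, 12 T→C, 13 C→T, 16 C→T.
Transversions (purine↔pyrimidine): 4 G→T, 20 A→T, 21 A→T.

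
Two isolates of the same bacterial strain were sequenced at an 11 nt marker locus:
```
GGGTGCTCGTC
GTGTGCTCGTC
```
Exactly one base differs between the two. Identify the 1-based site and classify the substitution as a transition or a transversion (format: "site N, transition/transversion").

site 2, transversion

Site 2 changes G→T. G is a purine and T is a pyrimidine, so this is a transversion.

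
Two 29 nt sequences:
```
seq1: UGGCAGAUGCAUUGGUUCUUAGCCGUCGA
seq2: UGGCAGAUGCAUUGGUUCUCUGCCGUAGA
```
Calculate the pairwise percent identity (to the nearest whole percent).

3 positions differ (20, 21, 27), so 26 of 29 match: 26/29 = 89.66%.

90%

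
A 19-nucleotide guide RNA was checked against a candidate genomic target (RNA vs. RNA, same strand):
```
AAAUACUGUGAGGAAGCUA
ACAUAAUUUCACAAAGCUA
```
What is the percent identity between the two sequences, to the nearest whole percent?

68%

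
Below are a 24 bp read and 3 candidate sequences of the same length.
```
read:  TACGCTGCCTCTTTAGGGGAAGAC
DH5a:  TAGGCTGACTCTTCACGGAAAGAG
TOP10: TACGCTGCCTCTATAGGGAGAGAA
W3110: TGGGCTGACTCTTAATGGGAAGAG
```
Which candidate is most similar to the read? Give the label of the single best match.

TOP10

Hamming distances to read — DH5a: 6; TOP10: 4; W3110: 6.
Smallest is TOP10 with 4 mismatches.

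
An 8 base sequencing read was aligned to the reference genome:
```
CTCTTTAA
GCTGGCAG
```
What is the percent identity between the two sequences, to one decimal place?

Mismatches at positions 1, 2, 3, 4, 5, 6, 8 (1-based): 7 of 8.
Identical positions: 1/8 = 12.5% → 12.5%.

12.5%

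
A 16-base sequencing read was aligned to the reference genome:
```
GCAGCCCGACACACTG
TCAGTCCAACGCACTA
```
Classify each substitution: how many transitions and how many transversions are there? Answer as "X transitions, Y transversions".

4 transitions, 1 transversion

Mismatches (1-based):
position 1: G→T (purine→pyrimidine, transversion)
position 5: C→T (pyrimidine→pyrimidine, transition)
position 8: G→A (purine→purine, transition)
position 11: A→G (purine→purine, transition)
position 16: G→A (purine→purine, transition)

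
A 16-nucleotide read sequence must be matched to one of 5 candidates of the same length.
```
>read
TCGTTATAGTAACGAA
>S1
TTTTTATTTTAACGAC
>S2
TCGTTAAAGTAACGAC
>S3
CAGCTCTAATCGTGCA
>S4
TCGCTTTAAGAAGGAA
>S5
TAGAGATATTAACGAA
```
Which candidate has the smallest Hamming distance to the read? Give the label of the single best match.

S1 differs at 5 positions; S2 differs at 2 positions; S3 differs at 9 positions; S4 differs at 5 positions; S5 differs at 4 positions. The closest is S2.

S2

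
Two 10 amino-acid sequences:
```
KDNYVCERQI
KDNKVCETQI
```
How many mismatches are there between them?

2

Mismatches (1-based): residue 4: Y→K; residue 8: R→T.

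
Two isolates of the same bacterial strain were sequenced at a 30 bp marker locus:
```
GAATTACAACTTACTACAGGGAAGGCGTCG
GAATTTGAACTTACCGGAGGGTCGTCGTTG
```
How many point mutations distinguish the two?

Comparing position by position, 9 bases differ: 6 (A/T), 7 (C/G), 15 (T/C), 16 (A/G), 17 (C/G), 22 (A/T), 23 (A/C), 25 (G/T), 29 (C/T).

9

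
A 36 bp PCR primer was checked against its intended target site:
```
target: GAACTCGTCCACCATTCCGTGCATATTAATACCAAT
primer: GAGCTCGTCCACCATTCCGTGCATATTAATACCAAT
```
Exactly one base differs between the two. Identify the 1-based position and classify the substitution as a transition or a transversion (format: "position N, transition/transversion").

The sequences differ only at position 3: A→G (purine→purine), a transition.

position 3, transition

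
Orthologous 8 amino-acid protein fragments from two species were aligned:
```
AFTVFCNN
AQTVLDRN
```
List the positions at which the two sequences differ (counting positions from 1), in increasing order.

2, 5, 6, 7

Scanning 1-based: 2: F/Q; 5: F/L; 6: C/D; 7: N/R.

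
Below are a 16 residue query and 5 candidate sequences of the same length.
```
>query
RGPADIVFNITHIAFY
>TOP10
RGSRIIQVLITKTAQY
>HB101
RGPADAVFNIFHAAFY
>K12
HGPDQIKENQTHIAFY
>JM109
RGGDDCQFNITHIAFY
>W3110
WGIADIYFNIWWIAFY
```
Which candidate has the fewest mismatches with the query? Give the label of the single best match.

HB101

Hamming distances to query — TOP10: 9; HB101: 3; K12: 6; JM109: 4; W3110: 5.
Smallest is HB101 with 3 mismatches.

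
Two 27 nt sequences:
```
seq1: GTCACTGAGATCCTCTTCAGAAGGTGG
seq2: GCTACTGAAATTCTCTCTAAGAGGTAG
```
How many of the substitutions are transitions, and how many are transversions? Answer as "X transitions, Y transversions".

9 transitions, 0 transversions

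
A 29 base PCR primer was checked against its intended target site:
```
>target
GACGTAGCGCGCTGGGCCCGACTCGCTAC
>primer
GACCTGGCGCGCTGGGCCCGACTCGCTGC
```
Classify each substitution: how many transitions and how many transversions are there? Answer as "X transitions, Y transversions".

Transitions (purine↔purine or pyrimidine↔pyrimidine): 6 A→G, 28 A→G.
Transversions (purine↔pyrimidine): 4 G→C.

2 transitions, 1 transversion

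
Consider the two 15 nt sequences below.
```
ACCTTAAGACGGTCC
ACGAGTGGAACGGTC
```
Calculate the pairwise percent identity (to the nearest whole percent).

40%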